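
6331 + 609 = 6940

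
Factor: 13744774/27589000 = 2^( - 2)*5^( - 3)*587^( - 1 )* 146221^1= 146221/293500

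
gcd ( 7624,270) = 2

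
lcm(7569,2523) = 7569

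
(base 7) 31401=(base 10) 7743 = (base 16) 1E3F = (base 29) 960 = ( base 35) 6B8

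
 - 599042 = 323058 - 922100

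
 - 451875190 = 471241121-923116311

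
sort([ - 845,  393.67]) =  [ - 845, 393.67 ]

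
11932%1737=1510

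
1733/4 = 1733/4 = 433.25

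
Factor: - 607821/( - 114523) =3^1 * 23^2*71^( - 1 )*383^1*1613^ ( - 1)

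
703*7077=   4975131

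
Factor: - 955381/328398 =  - 136483/46914 = -  2^( - 1)*3^(  -  1 )*7^( - 1)*1117^(-1 )*136483^1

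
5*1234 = 6170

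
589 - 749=-160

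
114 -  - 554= 668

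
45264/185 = 244 + 124/185 = 244.67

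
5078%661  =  451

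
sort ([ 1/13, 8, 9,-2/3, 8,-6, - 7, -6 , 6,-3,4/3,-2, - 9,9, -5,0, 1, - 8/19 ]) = [ - 9, - 7 , - 6,-6, - 5,-3,- 2,  -  2/3,-8/19, 0, 1/13,1, 4/3,6, 8,  8 , 9 , 9 ]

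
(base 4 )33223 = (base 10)1003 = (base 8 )1753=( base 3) 1101011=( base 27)1A4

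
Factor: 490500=2^2*3^2*5^3*109^1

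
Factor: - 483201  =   - 3^2*53^1 *1013^1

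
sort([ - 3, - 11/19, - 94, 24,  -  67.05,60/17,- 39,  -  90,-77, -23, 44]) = [ - 94 ,- 90,-77,-67.05, - 39,-23 , - 3, - 11/19, 60/17, 24, 44] 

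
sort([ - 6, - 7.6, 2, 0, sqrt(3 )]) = [ - 7.6,  -  6, 0, sqrt(3 ), 2] 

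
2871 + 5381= 8252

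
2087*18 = 37566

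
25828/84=307 + 10/21 = 307.48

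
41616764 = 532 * 78227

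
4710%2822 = 1888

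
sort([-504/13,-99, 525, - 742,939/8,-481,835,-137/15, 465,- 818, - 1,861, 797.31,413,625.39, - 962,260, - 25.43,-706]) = [  -  962,  -  818, - 742, - 706,- 481,-99, - 504/13 , -25.43, - 137/15,-1 , 939/8, 260,  413,465,525,625.39,797.31,835,861] 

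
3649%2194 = 1455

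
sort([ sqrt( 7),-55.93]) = [  -  55.93,sqrt( 7 ) ]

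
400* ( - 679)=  - 271600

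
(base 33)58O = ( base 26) 8cd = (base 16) 1665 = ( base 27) 7N9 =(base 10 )5733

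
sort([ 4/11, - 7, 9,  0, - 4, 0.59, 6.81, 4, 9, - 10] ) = [-10, - 7, - 4, 0, 4/11, 0.59 , 4,6.81, 9, 9] 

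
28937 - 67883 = -38946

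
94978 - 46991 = 47987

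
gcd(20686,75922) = 2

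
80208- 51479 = 28729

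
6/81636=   1/13606 = 0.00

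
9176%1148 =1140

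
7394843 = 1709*4327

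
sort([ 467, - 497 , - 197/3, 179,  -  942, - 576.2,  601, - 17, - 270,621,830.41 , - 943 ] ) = [ -943 , - 942,-576.2, - 497, - 270, - 197/3, - 17,  179, 467,601,621,  830.41 ] 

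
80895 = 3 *26965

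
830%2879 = 830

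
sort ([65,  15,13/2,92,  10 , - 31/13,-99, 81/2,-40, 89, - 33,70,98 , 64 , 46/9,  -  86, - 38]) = [ - 99,- 86, - 40, - 38, - 33, - 31/13 , 46/9,  13/2, 10,  15,  81/2 , 64, 65,70,  89,  92,98 ]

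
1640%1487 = 153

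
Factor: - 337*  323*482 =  - 52466182 = - 2^1 * 17^1*19^1 * 241^1*337^1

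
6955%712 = 547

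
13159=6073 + 7086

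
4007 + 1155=5162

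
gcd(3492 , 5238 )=1746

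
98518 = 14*7037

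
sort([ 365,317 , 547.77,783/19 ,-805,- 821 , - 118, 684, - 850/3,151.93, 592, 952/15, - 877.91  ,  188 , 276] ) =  [ - 877.91, - 821,  -  805, - 850/3, - 118, 783/19,952/15 , 151.93,188,276,317, 365, 547.77,  592, 684 ]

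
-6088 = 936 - 7024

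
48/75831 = 16/25277 = 0.00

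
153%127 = 26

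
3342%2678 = 664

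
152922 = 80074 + 72848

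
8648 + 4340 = 12988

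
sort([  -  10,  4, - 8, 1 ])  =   [  -  10 , - 8,1,  4] 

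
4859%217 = 85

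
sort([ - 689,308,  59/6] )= [ - 689, 59/6, 308]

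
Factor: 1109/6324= 2^( - 2) * 3^( - 1 )*17^( - 1)*31^(-1)*1109^1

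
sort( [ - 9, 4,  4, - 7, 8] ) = [-9,  -  7, 4, 4, 8]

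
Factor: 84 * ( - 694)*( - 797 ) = 46461912   =  2^3*3^1*7^1*347^1*797^1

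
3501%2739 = 762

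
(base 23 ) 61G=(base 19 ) 8H2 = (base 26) 4jf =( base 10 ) 3213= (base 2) 110010001101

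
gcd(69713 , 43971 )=1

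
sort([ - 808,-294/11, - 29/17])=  [ - 808,- 294/11, - 29/17 ]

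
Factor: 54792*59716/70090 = 1635979536/35045 = 2^4*3^2*5^ ( - 1 )*43^( - 1) * 163^( - 1)*761^1*14929^1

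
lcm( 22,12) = 132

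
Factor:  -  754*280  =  -211120 = - 2^4*5^1* 7^1*13^1 * 29^1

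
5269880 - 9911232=-4641352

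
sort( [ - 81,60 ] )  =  [ - 81,60 ] 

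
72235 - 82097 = -9862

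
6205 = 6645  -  440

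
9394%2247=406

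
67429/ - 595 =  - 114 + 401/595 = -  113.33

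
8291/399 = 20+311/399 = 20.78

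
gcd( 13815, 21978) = 9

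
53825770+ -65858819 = -12033049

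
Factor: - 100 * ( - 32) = 3200=2^7*5^2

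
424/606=212/303 = 0.70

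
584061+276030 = 860091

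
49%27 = 22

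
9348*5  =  46740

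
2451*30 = 73530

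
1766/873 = 2 + 20/873 = 2.02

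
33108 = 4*8277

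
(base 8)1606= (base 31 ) t3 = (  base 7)2426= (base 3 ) 1020102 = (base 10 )902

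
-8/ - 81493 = 8/81493=0.00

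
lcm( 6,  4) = 12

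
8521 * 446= 3800366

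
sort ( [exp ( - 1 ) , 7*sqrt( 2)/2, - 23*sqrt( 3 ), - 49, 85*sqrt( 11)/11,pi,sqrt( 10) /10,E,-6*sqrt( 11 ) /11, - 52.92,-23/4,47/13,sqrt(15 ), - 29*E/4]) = [ - 52.92 ,  -  49, - 23*sqrt( 3) , - 29*E/4,-23/4, - 6*sqrt( 11 ) /11,  sqrt( 10 )/10 , exp( - 1),E,pi,47/13,  sqrt(15 ) , 7*sqrt( 2 ) /2,85*sqrt(11 ) /11]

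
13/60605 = 13/60605 = 0.00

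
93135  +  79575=172710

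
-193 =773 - 966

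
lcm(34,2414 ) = 2414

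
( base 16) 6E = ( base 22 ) 50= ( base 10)110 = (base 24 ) 4E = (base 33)3b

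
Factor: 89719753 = 109^1*823117^1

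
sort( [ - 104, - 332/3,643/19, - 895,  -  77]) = [ - 895, - 332/3,-104,  -  77,643/19 ] 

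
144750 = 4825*30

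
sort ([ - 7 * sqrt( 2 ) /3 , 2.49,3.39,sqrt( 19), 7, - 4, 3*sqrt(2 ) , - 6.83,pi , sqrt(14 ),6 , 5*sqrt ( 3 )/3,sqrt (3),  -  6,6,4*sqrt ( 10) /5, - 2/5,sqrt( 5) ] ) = [ - 6.83, - 6,-4, - 7* sqrt( 2)/3,- 2/5 , sqrt(3 ),sqrt(5) , 2.49,4*sqrt( 10) /5,5*sqrt( 3)/3, pi,3.39,sqrt( 14),3*sqrt(2), sqrt( 19), 6,6,7]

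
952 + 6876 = 7828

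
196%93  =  10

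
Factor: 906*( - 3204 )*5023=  - 2^3*3^3*89^1*151^1*5023^1 = -14580884952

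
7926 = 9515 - 1589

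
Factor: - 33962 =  - 2^1*16981^1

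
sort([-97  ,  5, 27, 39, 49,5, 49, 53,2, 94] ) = [ - 97, 2, 5, 5, 27, 39,  49,49, 53, 94 ]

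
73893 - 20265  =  53628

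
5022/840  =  5+137/140 =5.98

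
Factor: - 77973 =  - 3^1*7^1*47^1*79^1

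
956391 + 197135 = 1153526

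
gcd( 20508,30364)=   4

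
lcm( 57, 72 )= 1368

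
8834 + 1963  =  10797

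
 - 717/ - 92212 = 717/92212= 0.01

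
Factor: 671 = 11^1*61^1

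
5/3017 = 5/3017 = 0.00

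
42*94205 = 3956610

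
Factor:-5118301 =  - 89^1*131^1*439^1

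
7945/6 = 1324 +1/6=1324.17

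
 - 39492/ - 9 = 4388/1 = 4388.00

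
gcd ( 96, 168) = 24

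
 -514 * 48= - 24672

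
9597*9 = 86373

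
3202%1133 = 936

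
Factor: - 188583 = -3^1*62861^1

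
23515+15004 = 38519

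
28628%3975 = 803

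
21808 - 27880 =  - 6072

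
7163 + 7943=15106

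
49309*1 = 49309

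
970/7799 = 970/7799=0.12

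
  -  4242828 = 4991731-9234559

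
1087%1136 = 1087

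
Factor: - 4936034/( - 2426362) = 23^(  -  1)*47^1*52511^1*52747^(-1) = 2468017/1213181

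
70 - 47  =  23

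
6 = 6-0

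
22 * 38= 836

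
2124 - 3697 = - 1573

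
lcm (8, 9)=72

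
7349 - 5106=2243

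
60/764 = 15/191   =  0.08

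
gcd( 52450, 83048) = 2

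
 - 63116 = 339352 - 402468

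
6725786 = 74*90889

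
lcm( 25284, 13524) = 581532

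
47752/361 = 47752/361 = 132.28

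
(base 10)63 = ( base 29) 25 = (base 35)1s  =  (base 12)53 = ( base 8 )77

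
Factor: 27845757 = 3^2*3093973^1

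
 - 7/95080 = -7/95080 = -0.00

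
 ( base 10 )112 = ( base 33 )3d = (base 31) 3j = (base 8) 160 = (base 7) 220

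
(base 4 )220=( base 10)40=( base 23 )1H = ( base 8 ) 50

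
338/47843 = 338/47843  =  0.01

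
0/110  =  0=0.00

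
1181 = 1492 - 311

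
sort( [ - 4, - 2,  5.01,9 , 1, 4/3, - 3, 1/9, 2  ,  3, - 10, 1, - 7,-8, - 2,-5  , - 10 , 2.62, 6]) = [-10,-10  ,-8,  -  7, - 5, - 4,-3,-2  , - 2,  1/9, 1,1,4/3,  2,2.62,3,5.01,6 , 9 ] 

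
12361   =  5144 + 7217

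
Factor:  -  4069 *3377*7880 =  - 108279182440 = -2^3*5^1*11^1*13^1 * 197^1 *307^1*313^1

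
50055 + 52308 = 102363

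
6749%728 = 197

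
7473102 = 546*13687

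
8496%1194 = 138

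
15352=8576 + 6776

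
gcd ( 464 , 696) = 232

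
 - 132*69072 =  - 9117504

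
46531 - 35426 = 11105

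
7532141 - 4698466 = 2833675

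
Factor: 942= 2^1*3^1* 157^1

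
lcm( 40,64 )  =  320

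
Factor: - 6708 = - 2^2*3^1*13^1*43^1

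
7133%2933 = 1267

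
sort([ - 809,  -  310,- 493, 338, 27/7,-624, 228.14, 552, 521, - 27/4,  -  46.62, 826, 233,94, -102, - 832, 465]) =[-832, - 809 , - 624, - 493,  -  310, - 102, - 46.62,  -  27/4, 27/7, 94,228.14,233, 338, 465,521, 552, 826 ] 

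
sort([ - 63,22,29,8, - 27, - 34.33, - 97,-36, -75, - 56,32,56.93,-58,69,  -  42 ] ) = [ - 97, - 75, - 63, - 58,  -  56, - 42, -36,-34.33 , - 27,8,22, 29,32,56.93, 69] 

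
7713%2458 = 339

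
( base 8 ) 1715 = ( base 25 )1DN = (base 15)44D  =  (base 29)14G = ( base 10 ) 973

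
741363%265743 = 209877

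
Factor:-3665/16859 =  - 5^1*23^( - 1) = -5/23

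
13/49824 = 13/49824 = 0.00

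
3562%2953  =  609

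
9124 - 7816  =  1308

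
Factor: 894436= 2^2 * 311^1 * 719^1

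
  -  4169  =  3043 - 7212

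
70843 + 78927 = 149770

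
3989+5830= 9819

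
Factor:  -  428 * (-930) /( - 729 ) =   -  2^3*3^( - 5 )*5^1*31^1*107^1=-132680/243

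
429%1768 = 429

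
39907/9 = 39907/9 = 4434.11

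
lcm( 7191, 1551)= 79101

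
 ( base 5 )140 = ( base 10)45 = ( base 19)27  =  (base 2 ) 101101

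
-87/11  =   - 8 + 1/11 = - 7.91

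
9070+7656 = 16726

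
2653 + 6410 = 9063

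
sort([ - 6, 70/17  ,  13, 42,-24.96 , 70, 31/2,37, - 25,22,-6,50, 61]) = [ - 25, - 24.96, - 6, - 6, 70/17,13, 31/2, 22, 37,  42 , 50, 61, 70]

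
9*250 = 2250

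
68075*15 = 1021125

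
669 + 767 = 1436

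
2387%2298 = 89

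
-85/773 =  - 1  +  688/773 = - 0.11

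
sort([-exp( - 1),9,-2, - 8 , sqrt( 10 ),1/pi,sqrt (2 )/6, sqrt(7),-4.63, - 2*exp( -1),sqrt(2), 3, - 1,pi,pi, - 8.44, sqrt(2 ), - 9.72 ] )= [ - 9.72, - 8.44,-8, - 4.63, - 2,-1, - 2*exp( - 1), - exp( - 1),sqrt(2 ) /6,1/pi,  sqrt(2),sqrt(2 ) , sqrt(7),3,pi,pi, sqrt(10),9 ] 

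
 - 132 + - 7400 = -7532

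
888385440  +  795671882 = 1684057322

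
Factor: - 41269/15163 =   -  59^( - 1 )*257^( - 1 )*41269^1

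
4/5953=4/5953= 0.00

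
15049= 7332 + 7717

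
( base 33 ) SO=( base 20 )278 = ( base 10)948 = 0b1110110100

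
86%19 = 10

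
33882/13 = 33882/13=2606.31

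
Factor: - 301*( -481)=144781 = 7^1 * 13^1*37^1*43^1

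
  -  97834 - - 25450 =- 72384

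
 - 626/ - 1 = 626  +  0/1=626.00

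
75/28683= 25/9561 = 0.00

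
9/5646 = 3/1882 = 0.00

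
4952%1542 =326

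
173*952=164696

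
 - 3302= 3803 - 7105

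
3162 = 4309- 1147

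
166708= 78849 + 87859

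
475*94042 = 44669950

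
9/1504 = 9/1504 = 0.01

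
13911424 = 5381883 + 8529541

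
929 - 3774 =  - 2845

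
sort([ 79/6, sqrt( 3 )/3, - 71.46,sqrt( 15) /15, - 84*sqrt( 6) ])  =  [ - 84*sqrt( 6 ), - 71.46,sqrt (15 )/15,sqrt( 3 )/3,79/6] 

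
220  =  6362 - 6142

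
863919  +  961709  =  1825628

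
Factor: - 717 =  -  3^1*239^1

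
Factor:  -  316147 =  - 13^1* 83^1*293^1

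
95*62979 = 5983005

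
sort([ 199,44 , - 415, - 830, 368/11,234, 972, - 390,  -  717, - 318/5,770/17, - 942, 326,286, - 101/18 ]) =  [-942, - 830, - 717, - 415, - 390, - 318/5,  -  101/18,368/11,44,  770/17,199, 234,286,326,972]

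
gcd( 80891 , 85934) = 1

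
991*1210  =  1199110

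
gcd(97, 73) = 1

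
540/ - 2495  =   - 108/499 = - 0.22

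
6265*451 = 2825515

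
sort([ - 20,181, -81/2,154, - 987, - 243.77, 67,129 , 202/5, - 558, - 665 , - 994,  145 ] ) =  [ - 994, - 987, - 665, - 558,-243.77, - 81/2, - 20,202/5 , 67,129,  145,  154, 181]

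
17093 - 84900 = -67807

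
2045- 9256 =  - 7211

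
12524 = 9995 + 2529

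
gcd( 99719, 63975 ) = 1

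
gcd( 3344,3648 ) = 304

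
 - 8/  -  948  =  2/237 = 0.01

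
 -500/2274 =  - 1+887/1137 = -0.22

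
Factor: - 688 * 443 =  - 304784 = - 2^4*43^1 * 443^1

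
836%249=89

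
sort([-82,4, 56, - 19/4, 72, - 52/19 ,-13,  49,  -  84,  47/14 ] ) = [ - 84, - 82,- 13, - 19/4, - 52/19,47/14,4, 49,56,  72 ]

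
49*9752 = 477848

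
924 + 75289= 76213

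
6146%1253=1134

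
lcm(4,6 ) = 12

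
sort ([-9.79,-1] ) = [ - 9.79,  -  1 ]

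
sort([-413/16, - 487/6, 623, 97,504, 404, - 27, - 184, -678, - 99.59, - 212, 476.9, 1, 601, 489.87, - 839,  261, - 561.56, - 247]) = [ - 839, - 678, - 561.56, - 247, - 212,-184 , - 99.59, - 487/6, - 27,-413/16, 1,97,261,404,476.9,  489.87,504, 601 , 623 ] 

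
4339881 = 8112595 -3772714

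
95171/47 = 2024 + 43/47 = 2024.91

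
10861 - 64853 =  - 53992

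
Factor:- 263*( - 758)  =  2^1 * 263^1 * 379^1 = 199354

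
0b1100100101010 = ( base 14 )24c2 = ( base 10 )6442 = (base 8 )14452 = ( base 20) G22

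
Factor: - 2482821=-3^2*11^1*31^1 * 809^1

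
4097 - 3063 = 1034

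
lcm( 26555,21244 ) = 106220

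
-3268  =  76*( - 43)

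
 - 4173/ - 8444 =4173/8444 = 0.49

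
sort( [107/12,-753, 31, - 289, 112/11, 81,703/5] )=[ -753, - 289, 107/12, 112/11 , 31,  81,703/5 ] 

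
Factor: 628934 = 2^1 *314467^1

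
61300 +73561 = 134861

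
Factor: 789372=2^2*3^3*7309^1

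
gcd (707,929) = 1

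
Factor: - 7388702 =- 2^1*3694351^1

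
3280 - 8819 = - 5539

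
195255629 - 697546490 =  - 502290861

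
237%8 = 5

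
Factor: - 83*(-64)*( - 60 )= - 318720 = -  2^8*3^1*5^1 * 83^1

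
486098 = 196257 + 289841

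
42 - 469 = - 427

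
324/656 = 81/164 = 0.49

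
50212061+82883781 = 133095842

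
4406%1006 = 382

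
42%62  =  42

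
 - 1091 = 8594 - 9685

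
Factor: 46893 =3^1*7^2*11^1*29^1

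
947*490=464030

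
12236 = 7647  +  4589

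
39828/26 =1531+11/13= 1531.85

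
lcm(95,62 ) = 5890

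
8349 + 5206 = 13555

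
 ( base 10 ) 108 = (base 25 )48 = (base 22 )4K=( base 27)40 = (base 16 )6c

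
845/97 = 845/97=8.71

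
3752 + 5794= 9546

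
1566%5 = 1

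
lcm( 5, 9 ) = 45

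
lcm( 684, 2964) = 8892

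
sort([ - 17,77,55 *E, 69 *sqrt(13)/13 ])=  [ - 17,69*sqrt( 13)/13, 77, 55*E ] 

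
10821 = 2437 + 8384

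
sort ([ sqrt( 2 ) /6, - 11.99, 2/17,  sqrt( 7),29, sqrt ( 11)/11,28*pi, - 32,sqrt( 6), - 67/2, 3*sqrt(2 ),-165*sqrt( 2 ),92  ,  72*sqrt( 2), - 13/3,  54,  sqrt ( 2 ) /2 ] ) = [ - 165*sqrt( 2 ), - 67/2, - 32, - 11.99, - 13/3, 2/17, sqrt ( 2) /6, sqrt ( 11 )/11,sqrt ( 2)/2, sqrt (6 ), sqrt( 7 ),3*sqrt( 2 ),29,54,28*pi, 92, 72*sqrt ( 2 ) ]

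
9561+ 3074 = 12635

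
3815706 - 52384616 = -48568910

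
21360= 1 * 21360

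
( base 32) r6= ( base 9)1166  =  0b1101100110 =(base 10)870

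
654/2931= 218/977 = 0.22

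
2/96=1/48 = 0.02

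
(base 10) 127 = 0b1111111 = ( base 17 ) 78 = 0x7f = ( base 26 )4n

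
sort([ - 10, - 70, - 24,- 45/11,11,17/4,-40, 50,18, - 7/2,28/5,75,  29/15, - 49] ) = [ - 70, - 49, - 40, - 24, - 10,-45/11, - 7/2,29/15,17/4, 28/5,11, 18,50,75]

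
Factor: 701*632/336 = 2^ ( - 1)*3^( - 1 )*7^ (-1 )*79^1*701^1 = 55379/42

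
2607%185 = 17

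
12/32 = 3/8  =  0.38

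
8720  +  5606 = 14326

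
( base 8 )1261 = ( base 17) 269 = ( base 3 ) 221112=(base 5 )10224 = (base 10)689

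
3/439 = 3/439 = 0.01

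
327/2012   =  327/2012= 0.16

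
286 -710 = - 424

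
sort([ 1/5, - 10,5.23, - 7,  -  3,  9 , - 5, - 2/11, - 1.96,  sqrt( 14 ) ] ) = [ -10, - 7, - 5, - 3, - 1.96, - 2/11, 1/5 , sqrt(14 ),  5.23, 9 ]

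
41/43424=41/43424 = 0.00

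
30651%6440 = 4891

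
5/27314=5/27314 = 0.00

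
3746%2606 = 1140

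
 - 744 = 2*( - 372)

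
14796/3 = 4932 = 4932.00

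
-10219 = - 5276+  - 4943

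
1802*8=14416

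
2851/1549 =2851/1549 =1.84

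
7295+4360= 11655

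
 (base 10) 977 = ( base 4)33101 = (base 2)1111010001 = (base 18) 305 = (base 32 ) UH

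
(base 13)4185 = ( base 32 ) 8ra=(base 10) 9066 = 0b10001101101010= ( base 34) 7SM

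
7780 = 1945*4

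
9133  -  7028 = 2105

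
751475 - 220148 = 531327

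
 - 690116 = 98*( - 7042)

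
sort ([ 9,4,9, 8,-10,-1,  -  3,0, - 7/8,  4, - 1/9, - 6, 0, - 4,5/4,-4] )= [ - 10,-6, - 4 ,-4, - 3,  -  1, - 7/8,-1/9, 0, 0, 5/4,4, 4, 8,9, 9]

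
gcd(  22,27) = 1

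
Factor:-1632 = -2^5*3^1*17^1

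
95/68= 95/68= 1.40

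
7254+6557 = 13811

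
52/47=52/47 = 1.11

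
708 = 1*708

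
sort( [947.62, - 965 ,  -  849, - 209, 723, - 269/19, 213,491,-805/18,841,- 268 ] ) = [ - 965, - 849, - 268,-209, - 805/18, - 269/19,213,491,723, 841,947.62 ] 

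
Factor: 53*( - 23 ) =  -23^1 * 53^1 = - 1219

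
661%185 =106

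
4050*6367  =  25786350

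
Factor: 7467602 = 2^1*3733801^1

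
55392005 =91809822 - 36417817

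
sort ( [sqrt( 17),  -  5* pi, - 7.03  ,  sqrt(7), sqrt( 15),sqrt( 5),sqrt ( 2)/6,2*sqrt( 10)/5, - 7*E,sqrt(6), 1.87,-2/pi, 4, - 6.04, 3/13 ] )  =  [ - 7*E,-5*pi, - 7.03, - 6.04  , - 2/pi , 3/13,sqrt( 2)/6,2*sqrt (10)/5, 1.87, sqrt(5 ),sqrt( 6 ),sqrt( 7),sqrt( 15),4,sqrt( 17 )]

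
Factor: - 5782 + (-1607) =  - 3^2*821^1 = - 7389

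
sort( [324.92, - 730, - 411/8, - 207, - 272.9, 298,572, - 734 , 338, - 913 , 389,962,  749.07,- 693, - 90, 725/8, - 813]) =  [ - 913 ,-813, - 734, - 730, - 693,- 272.9, - 207, - 90,  -  411/8 , 725/8,298, 324.92, 338,  389,  572,749.07,962 ]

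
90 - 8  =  82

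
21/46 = 21/46 = 0.46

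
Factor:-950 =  - 2^1*5^2*19^1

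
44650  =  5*8930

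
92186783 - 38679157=53507626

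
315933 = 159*1987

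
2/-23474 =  - 1+11736/11737 = - 0.00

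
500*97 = 48500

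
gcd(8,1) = 1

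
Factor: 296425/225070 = 835/634= 2^( - 1 )*5^1*167^1*317^( - 1) 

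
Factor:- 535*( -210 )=112350 =2^1*3^1*5^2 * 7^1 * 107^1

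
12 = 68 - 56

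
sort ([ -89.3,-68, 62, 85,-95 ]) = [ -95,  -  89.3, - 68,  62, 85]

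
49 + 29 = 78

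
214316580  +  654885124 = 869201704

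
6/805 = 6/805 = 0.01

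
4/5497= 4/5497= 0.00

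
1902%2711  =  1902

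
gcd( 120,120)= 120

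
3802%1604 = 594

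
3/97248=1/32416 = 0.00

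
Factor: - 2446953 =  - 3^1* 19^1*42929^1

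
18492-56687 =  - 38195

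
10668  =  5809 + 4859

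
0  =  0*6151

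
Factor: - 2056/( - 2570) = 4/5 =2^2*5^(-1 ) 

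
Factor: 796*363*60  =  17336880 = 2^4 * 3^2*5^1*11^2*199^1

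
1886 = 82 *23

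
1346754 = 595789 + 750965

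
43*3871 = 166453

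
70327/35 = 70327/35= 2009.34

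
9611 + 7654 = 17265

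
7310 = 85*86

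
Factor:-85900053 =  - 3^1 * 28633351^1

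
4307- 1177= 3130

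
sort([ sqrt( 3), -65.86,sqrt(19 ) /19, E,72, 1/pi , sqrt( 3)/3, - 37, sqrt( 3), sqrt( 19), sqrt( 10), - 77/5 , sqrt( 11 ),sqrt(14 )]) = [ - 65.86,-37,-77/5, sqrt( 19 )/19, 1/pi,sqrt( 3)/3, sqrt (3 ), sqrt( 3), E,  sqrt (10),  sqrt( 11 ), sqrt(14),sqrt( 19), 72]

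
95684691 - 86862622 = 8822069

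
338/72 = 169/36 = 4.69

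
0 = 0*516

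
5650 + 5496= 11146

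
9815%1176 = 407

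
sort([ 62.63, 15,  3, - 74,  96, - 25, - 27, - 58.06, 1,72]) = [ - 74, - 58.06, - 27, - 25,1, 3,15, 62.63,  72, 96 ]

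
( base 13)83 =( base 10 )107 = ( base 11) 98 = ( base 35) 32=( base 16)6B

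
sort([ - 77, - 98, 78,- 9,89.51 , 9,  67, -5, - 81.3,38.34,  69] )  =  [ - 98, - 81.3, - 77, - 9, - 5, 9, 38.34,67, 69,78, 89.51]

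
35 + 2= 37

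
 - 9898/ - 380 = 26 + 9/190 = 26.05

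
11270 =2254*5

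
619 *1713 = 1060347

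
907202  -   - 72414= 979616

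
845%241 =122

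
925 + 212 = 1137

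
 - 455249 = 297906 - 753155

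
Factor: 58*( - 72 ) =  - 4176 = - 2^4*3^2 * 29^1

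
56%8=0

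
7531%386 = 197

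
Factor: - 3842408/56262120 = -480301/7032765 =-  3^( - 1 )*5^( - 1)*17^1*19^1 * 1487^1*468851^ ( - 1 ) 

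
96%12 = 0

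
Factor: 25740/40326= 2^1 *3^1*5^1*47^( - 1)= 30/47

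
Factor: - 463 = -463^1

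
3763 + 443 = 4206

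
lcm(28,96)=672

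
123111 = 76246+46865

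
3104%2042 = 1062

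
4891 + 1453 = 6344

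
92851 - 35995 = 56856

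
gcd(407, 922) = 1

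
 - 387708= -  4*96927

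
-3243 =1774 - 5017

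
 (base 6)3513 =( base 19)261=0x345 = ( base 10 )837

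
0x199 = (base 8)631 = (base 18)14D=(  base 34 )C1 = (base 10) 409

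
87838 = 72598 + 15240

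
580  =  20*29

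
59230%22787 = 13656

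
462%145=27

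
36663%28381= 8282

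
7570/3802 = 3785/1901 = 1.99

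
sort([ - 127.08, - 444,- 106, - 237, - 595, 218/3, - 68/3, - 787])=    [ - 787,-595, - 444, - 237, - 127.08, -106, - 68/3, 218/3]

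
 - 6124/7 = -6124/7 = -874.86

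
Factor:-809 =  - 809^1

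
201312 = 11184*18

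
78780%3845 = 1880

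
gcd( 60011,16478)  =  7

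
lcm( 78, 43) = 3354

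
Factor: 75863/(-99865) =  - 5^ ( - 1)*107^1*709^1 * 19973^( - 1)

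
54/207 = 6/23= 0.26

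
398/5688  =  199/2844  =  0.07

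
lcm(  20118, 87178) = 261534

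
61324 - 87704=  - 26380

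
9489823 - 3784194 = 5705629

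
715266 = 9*79474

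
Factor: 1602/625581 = 2/781=   2^1 * 11^ (-1)*71^( - 1 )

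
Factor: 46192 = 2^4* 2887^1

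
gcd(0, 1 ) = 1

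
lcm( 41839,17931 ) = 125517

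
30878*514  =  15871292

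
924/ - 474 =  - 154/79 = - 1.95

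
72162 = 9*8018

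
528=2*264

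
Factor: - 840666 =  - 2^1*3^1*140111^1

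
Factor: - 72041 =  -61^1*1181^1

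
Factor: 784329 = 3^1  *7^1*13^3*17^1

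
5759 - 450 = 5309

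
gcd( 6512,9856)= 176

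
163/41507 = 163/41507  =  0.00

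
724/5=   724/5  =  144.80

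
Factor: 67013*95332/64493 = 6388483316/64493 = 2^2*11^ ( - 2 )*13^(-1 )*19^1*41^( - 1 )*3527^1*23833^1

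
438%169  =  100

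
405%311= 94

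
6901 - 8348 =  - 1447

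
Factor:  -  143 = -11^1*13^1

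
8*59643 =477144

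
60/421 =60/421=0.14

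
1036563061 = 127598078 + 908964983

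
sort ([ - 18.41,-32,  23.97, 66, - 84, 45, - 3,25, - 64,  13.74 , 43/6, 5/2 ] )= [ - 84, - 64, - 32, - 18.41, - 3,5/2,  43/6 , 13.74, 23.97, 25, 45, 66]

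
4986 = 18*277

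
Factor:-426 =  -2^1*3^1*71^1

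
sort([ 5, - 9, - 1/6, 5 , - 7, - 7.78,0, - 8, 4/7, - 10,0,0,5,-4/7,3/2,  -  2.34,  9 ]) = [ - 10, - 9, - 8, - 7.78, - 7, -2.34, - 4/7,-1/6,0, 0,0,4/7,3/2,  5,5,5,9] 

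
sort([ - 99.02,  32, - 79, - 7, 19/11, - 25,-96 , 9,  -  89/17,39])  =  [ - 99.02, - 96, - 79, - 25,  -  7,- 89/17,19/11,9, 32  ,  39] 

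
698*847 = 591206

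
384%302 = 82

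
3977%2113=1864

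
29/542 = 29/542 = 0.05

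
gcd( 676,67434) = 2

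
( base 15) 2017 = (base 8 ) 15164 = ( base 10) 6772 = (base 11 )50A7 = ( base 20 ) GIC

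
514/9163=514/9163=0.06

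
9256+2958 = 12214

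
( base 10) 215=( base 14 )115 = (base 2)11010111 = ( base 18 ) BH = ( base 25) 8f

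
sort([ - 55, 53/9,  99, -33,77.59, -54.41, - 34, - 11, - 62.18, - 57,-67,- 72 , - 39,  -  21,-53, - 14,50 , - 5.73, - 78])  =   [ - 78, - 72, -67,- 62.18, -57, - 55, - 54.41, - 53,-39 , - 34, - 33, - 21,-14, - 11, - 5.73 , 53/9, 50,77.59,99 ]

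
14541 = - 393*( - 37 )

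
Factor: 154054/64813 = 782/329 = 2^1*7^( - 1) *17^1  *23^1*47^( - 1)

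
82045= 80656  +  1389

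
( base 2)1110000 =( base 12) 94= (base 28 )40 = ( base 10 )112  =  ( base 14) 80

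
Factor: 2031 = 3^1*677^1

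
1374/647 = 1374/647 = 2.12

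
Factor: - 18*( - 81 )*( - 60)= - 2^3*3^7*5^1  =  -  87480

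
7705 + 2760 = 10465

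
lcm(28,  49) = 196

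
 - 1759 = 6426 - 8185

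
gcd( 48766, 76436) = 2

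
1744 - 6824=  - 5080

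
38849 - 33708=5141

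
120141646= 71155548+48986098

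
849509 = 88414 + 761095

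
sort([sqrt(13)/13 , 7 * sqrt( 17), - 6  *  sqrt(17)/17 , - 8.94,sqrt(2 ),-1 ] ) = [ - 8.94, - 6*sqrt(17)/17,-1,sqrt(13)/13,  sqrt(2),7*sqrt (17 )]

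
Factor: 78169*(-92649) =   -  7242279681 = -  3^1*7^1*13^1*89^1*347^1 * 859^1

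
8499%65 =49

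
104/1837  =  104/1837 = 0.06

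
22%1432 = 22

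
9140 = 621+8519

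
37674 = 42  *897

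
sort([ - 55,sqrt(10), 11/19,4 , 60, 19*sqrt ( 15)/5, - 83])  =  [ - 83,  -  55,11/19,sqrt( 10),4,19*sqrt( 15 )/5 , 60] 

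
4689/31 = 151 + 8/31 = 151.26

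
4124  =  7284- 3160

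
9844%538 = 160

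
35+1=36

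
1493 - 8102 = -6609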